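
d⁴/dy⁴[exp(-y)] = exp(-y)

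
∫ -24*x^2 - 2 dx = -8*x^3 - 2*x + C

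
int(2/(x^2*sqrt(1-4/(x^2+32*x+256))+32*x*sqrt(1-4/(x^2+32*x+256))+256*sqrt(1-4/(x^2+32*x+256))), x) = -acsc(x/2 + 8) + C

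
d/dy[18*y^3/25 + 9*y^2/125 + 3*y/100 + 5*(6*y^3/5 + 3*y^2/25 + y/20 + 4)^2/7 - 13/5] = 216*y^5/35 + 36*y^4/35 + 48*y^3/125 + 1593*y^2/70 + 1519*y/1000 + 221/700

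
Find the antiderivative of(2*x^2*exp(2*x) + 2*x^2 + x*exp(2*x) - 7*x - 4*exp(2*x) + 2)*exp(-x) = -2*(-2*x^2 + 3*x + 1)*sinh(x) + C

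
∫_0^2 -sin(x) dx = -1 + cos(2)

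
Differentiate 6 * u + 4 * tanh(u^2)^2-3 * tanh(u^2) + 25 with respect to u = 16*u*sinh(u^2)/cosh(u^2)^3 - 6*u/cosh(u^2)^2 + 6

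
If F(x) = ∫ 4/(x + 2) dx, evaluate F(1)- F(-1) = 4*log(3)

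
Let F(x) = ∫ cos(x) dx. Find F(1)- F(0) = sin(1)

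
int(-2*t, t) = -t^2 + C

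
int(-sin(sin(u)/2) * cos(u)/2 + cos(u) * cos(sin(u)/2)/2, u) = sqrt(2)*sin(sin(u)/2 + pi/4) + C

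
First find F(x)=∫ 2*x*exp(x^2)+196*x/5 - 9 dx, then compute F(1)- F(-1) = -18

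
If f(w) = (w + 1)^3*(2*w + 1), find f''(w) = 24*w^2 + 42*w + 18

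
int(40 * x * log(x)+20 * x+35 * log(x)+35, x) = 5*x*(4*x + 7)*log(x) + C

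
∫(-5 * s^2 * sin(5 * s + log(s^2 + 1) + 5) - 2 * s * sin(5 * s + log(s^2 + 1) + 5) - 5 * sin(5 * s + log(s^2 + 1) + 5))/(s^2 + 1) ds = cos(5*s + log(s^2 + 1) + 5) + C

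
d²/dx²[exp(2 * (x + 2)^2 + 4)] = 16*x^2*exp(2*x^2 + 8*x + 12) + 64*x*exp(2*x^2 + 8*x + 12) + 68*exp(2*x^2 + 8*x + 12)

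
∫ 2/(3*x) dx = 2*log(2*x)/3 + C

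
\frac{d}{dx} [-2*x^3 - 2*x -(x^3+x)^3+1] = -9*x^8 - 21*x^6 - 15*x^4 - 9*x^2 - 2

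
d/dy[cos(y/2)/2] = -sin(y/2)/4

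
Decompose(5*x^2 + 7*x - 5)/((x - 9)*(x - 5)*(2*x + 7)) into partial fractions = 127/(425*(2*x + 7)) - 155/(68*(x - 5)) + 463/(100*(x - 9))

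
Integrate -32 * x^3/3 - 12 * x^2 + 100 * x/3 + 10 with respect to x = -8*x^4/3 - 4*x^3 + 50*x^2/3 + 10*x + C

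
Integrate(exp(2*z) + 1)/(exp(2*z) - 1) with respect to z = log(2*sinh(z)) + C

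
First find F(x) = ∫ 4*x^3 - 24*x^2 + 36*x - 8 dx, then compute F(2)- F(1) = 5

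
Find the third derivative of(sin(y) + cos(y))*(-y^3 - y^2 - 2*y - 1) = -y^3*sin(y) + y^3*cos(y) + 8*y^2*sin(y) + 10*y^2*cos(y) + 22*y*sin(y) - 10*y*cos(y) + 5*sin(y) - 5*cos(y)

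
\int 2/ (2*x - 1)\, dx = log(2 - 4*x) + C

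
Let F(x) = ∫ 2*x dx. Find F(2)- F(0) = 4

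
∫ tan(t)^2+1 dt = tan(t) + C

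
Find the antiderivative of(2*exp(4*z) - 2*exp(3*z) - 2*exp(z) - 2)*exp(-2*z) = (-exp(2*z) + exp(z) + 1)^2*exp(-2*z) + C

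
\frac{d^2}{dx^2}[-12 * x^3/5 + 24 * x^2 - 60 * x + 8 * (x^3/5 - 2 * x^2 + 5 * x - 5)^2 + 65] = 48*x^4/5 - 128*x^3 + 576*x^2 - 5352*x/5 + 768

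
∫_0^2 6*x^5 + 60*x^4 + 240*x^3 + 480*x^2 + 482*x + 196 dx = 4044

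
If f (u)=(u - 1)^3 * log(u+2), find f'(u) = (3*u^3*log(u + 2) + u^3 - 3*u^2 - 9*u*log(u + 2) + 3*u + 6*log(u + 2) - 1)/(u + 2)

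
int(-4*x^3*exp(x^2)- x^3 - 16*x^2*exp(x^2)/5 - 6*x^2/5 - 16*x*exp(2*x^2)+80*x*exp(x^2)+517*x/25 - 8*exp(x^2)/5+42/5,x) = x^2/2 + 2*x/5 - (5*x^2 + 4*x + 20*exp(x^2) - 100)^2/100 + 2*exp(x^2) + C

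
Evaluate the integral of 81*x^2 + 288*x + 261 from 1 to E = -582 + 6*E + (5 + 3*E)^2 + (5 + 3*E)^3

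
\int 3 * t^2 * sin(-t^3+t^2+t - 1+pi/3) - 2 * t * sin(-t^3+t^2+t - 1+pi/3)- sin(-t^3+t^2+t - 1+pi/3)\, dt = cos(-t^3 + t^2 + t - 1 + pi/3) + C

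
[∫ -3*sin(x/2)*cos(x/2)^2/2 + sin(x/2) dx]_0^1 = -2*cos(1/2) + cos(1/2)^3 + 1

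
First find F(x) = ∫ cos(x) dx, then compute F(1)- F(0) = sin(1)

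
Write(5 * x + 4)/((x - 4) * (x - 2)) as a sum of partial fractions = -7/(x - 2) + 12/(x - 4)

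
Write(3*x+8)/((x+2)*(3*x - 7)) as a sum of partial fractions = 45/(13*(3*x - 7)) - 2/(13*(x + 2))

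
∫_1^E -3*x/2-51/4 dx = (-3*E - 3)*(E/4 + 4) + 51/2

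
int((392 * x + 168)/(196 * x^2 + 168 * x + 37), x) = log((14*x + 6)^2 + 1) + C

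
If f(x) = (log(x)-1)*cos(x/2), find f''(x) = (-x^2*log(x)*cos(x/2) + x^2*cos(x/2) - 4*x*sin(x/2) - 4*cos(x/2))/(4*x^2)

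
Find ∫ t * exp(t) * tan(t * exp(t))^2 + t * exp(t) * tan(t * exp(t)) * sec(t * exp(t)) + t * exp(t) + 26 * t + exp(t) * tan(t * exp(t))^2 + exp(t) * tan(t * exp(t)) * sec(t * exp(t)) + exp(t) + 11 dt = 13*t^2 + 11*t + tan(t*exp(t)) + sec(t*exp(t)) + C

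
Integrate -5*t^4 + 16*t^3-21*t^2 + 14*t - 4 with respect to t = -t^5 + 4*t^4 - 7*t^3 + 7*t^2 - 4*t + C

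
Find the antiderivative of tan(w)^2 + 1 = tan(w) + C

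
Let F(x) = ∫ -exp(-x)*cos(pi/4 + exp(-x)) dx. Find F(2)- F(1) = -sin(exp(-1) + pi/4) + sin(exp(-2) + pi/4)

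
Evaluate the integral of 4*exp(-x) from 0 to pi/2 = 4 - 4*exp(-pi/2)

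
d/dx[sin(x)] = cos(x)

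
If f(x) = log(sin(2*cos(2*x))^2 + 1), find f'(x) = -8*sin(2*x)*sin(2*cos(2*x))*cos(2*cos(2*x))/(sin(2*cos(2*x))^2 + 1)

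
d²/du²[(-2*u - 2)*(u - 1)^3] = -24*u^2 + 24*u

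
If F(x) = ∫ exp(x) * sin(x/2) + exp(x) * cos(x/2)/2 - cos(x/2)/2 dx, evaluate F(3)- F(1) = (1 - E)*sin(1/2) + (-1 + exp(3))*sin(3/2)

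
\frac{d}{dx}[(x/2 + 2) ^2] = x/2 + 2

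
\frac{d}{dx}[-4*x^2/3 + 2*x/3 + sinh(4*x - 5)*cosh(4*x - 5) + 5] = -8*x/3 + 4*sinh(4*x - 5)^2 + 4*cosh(4*x - 5)^2 + 2/3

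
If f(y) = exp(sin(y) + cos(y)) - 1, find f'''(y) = (-sqrt(2)*sin(3*y + pi/4)/2 - 3*cos(2*y) + sqrt(2)*cos(y + pi/4)/2)*exp(sin(y))*exp(cos(y))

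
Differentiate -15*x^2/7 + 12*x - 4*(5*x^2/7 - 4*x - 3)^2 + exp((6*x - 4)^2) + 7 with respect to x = -400*x^3/49 + 480*x^2/7 + 72*x*exp(36*x^2 - 48*x + 16) - 98*x - 48*exp(36*x^2 - 48*x + 16) - 84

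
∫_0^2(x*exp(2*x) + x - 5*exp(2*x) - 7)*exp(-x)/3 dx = -4*exp(2)/3 + 4*exp(-2)/3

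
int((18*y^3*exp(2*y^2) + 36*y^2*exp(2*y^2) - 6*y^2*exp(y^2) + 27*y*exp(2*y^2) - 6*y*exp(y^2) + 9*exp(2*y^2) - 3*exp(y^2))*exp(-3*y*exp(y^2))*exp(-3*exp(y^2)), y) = 3*(-y - 1)*exp(y^2 - 3*(y + 1)*exp(y^2)) + C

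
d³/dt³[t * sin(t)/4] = -t*cos(t)/4 - 3*sin(t)/4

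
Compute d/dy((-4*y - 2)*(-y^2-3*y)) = 12*y^2 + 28*y + 6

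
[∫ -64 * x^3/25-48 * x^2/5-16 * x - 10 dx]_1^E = -4*(2 + E + 2*exp(2)/5)^2 + 6*E + 12*exp(2)/5 + 946/25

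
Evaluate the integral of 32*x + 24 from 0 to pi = -9 + (3 + 4*pi)^2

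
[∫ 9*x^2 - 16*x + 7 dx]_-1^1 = 20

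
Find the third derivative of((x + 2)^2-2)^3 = 120*x^3 + 720*x^2 + 1296*x + 672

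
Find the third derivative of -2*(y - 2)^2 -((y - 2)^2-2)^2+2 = 48 - 24*y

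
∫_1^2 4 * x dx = 6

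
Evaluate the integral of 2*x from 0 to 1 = 1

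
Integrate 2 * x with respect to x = x^2 + C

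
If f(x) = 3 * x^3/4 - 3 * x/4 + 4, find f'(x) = 9*x^2/4 - 3/4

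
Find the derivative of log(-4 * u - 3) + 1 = 4/(4*u + 3)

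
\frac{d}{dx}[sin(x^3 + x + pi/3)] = (3*x^2 + 1)*cos(x^3 + x + pi/3)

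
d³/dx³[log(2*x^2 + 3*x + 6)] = (32*x^3 + 72*x^2 - 180*x - 162)/(8*x^6 + 36*x^5 + 126*x^4 + 243*x^3 + 378*x^2 + 324*x + 216)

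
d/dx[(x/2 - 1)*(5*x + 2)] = 5*x - 4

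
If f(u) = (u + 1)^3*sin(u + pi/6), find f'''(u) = -u^3*cos(u + pi/6) - 9*u^2*sin(u + pi/6) - 3*u^2*cos(u + pi/6) - 18*u*sin(u + pi/6) + 15*u*cos(u + pi/6) - 3*sin(u + pi/6) + 17*cos(u + pi/6)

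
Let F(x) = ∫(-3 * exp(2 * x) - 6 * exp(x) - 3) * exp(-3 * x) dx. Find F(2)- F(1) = -(exp(-1) + 1)^3 + (exp(-2) + 1)^3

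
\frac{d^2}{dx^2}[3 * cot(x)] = 6*cos(x)/sin(x)^3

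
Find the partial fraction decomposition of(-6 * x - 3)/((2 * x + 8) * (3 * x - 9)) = -1/(2*(x + 4)) - 1/(2*(x - 3))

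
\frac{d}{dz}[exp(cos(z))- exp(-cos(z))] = -(exp(cos(z)) + exp(-cos(z)))*sin(z)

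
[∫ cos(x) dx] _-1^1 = 2*sin(1)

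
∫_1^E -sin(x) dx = cos(E) - cos(1)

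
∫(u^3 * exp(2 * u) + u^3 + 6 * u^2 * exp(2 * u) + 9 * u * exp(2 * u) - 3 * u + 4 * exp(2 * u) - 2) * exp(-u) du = 2*(u + 1)^3*sinh(u) + C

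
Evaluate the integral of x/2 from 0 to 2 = 1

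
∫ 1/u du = log(3*u) + C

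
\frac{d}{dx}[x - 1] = 1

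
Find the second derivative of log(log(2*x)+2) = (-log(x) - 3 - log(2))/(x^2*log(x)^2 + 2*x^2*log(2)*log(x) + 4*x^2*log(x) + x^2*log(2)^2 + 4*x^2*log(2) + 4*x^2)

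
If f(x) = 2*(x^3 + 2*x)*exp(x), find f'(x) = 2*x^3*exp(x) + 6*x^2*exp(x) + 4*x*exp(x) + 4*exp(x)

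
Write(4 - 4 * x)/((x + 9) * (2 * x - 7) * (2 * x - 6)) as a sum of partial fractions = -4/(5*(2*x - 7)) + 1/(15*(x + 9)) + 1/(3*(x - 3))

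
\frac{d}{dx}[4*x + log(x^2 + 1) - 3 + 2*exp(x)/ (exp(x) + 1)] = (4*x^2*exp(2*x) + 10*x^2*exp(x) + 4*x^2 + 2*x*exp(2*x) + 4*x*exp(x) + 2*x + 4*exp(2*x) + 10*exp(x) + 4)/(x^2*exp(2*x) + 2*x^2*exp(x) + x^2 + exp(2*x) + 2*exp(x) + 1)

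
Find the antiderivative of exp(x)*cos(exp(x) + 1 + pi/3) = sin(exp(x) + 1 + pi/3) + C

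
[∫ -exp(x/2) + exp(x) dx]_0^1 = (-1 + exp(1/2))^2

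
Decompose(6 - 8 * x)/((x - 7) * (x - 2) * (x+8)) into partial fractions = 7/(15*(x + 8)) + 1/(5*(x - 2)) - 2/(3*(x - 7))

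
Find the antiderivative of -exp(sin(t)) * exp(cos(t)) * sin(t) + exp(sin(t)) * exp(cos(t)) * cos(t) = exp(sqrt(2)*sin(t + pi/4)) + C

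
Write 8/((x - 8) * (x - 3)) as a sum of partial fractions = -8/(5*(x - 3)) + 8/(5*(x - 8))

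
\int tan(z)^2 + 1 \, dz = tan(z) + C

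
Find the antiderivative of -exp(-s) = exp(-s) + C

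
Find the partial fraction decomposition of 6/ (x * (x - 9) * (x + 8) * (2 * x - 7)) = -48/(1771*(2*x - 7)) - 3/(1564*(x + 8)) + 2/(561*(x - 9)) + 1/(84*x)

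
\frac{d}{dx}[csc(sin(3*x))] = -3*cos(3*x)*cot(sin(3*x))*csc(sin(3*x))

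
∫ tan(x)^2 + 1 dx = tan(x) + C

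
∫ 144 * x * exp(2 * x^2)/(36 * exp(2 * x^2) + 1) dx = log(36*exp(2*x^2) + 1) + C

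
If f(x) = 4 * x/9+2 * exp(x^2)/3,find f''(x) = 8*x^2*exp(x^2)/3 + 4*exp(x^2)/3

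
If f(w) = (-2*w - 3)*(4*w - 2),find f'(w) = -16*w - 8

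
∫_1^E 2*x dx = -1 + exp(2)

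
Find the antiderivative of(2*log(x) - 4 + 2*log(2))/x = (log(2*x) - 2)^2 + C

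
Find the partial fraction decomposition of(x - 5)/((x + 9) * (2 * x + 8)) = 7/(5*(x + 9)) - 9/(10*(x + 4))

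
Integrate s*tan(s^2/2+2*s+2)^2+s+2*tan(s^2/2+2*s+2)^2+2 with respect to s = tan((s + 2)^2/2) + C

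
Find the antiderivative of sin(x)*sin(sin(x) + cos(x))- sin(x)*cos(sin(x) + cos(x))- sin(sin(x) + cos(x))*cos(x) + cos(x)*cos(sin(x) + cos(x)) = sqrt(2)*sin(sqrt(2)*sin(x + pi/4) + pi/4) + C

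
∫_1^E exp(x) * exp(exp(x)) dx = -exp(E) + exp(exp(E))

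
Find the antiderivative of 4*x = 2*x^2 + C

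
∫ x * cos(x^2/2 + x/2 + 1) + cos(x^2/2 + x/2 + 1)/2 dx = sin(x^2/2 + x/2 + 1) + C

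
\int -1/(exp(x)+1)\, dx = log(1 + exp(-x)) + C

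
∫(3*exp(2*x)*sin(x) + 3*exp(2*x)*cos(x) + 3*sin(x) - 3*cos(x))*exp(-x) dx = 6*sin(x)*sinh(x) + C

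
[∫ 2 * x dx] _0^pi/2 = pi^2/4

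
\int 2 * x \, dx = x^2 + C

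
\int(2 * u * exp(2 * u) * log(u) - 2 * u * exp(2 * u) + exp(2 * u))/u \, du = (log(u) - 1)*exp(2*u) + C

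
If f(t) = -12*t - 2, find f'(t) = -12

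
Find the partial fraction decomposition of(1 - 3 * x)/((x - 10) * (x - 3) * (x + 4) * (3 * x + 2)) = 81/(3520*(3*x + 2)) - 13/(980*(x + 4)) + 8/(539*(x - 3)) - 29/(3136*(x - 10))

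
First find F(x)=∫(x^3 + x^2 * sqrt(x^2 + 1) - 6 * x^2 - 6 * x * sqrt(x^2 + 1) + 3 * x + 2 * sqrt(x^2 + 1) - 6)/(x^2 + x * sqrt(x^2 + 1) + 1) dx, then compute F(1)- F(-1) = -12 - 2*log(-1 + sqrt(2)) + 2*log(1 + sqrt(2))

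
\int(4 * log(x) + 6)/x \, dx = 2*(log(x) + 3)*log(x) + C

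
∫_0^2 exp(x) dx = -1 + exp(2)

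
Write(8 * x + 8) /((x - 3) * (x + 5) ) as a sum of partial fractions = 4/(x + 5) + 4/(x - 3)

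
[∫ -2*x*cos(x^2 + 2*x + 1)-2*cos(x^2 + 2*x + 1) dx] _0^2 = -sin(9) + sin(1)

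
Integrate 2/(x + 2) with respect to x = 2*log(x + 2) + C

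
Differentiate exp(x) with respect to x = exp(x)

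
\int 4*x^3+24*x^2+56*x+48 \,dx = x^4 + 8*x^3 + 28*x^2 + 48*x + C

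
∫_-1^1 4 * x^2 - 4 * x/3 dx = 8/3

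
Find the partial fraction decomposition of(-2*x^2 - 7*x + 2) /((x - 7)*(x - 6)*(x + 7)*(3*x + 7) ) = 201/(9800*(3*x + 7)) + 47/(2548*(x + 7)) + 112/(325*(x - 6)) - 145/(392*(x - 7))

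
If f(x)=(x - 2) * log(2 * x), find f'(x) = (x*log(x) + x*log(2) + x - 2)/x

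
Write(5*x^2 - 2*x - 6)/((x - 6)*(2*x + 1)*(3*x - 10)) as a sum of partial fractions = -193/(92*(3*x - 10)) - 15/(299*(2*x + 1)) + 81/(52*(x - 6))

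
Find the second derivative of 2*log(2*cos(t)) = -2/cos(t)^2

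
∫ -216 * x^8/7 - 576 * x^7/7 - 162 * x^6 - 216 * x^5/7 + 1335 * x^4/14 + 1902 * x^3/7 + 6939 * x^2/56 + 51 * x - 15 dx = -24*x^9/7 - 72*x^8/7 - 162*x^7/7 - 36*x^6/7 + 267*x^5/14 + 951*x^4/14 + 2313*x^3/56 + 51*x^2/2 - 15*x + C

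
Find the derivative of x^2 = 2*x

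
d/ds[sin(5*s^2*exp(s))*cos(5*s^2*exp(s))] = 5*s*(s + 2)*exp(s)*cos(10*s^2*exp(s))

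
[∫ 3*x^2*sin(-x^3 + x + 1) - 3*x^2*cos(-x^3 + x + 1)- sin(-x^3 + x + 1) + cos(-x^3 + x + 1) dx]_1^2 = -sin(1) - cos(1) + cos(5) - sin(5)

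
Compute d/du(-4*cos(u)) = 4*sin(u)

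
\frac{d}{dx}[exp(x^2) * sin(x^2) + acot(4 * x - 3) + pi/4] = (16*sqrt(2)*x^3*exp(x^2)*sin(x^2 + pi/4) - 24*sqrt(2)*x^2*exp(x^2)*sin(x^2 + pi/4) + 10*sqrt(2)*x*exp(x^2)*sin(x^2 + pi/4) - 2)/(8*x^2 - 12*x + 5)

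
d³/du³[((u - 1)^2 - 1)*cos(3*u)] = 27*u^2*sin(3*u) - 54*sqrt(2)*u*sin(3*u + pi/4) - 18*sin(3*u) + 54*cos(3*u)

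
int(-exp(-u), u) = exp(-u) + C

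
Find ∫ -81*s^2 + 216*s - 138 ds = -27*s^3 + 108*s^2 - 138*s + C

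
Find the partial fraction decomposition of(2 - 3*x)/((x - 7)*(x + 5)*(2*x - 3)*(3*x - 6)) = -20/(429*(2*x - 3)) - 17/(3276*(x + 5)) + 4/(105*(x - 2)) - 19/(1980*(x - 7))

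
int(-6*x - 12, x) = -3*x^2 - 12*x + C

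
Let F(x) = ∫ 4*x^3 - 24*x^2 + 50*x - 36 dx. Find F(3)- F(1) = 0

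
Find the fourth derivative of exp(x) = exp(x)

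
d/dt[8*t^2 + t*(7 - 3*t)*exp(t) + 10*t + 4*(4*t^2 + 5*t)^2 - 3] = 256*t^3 - 3*t^2*exp(t) + 480*t^2 + t*exp(t) + 216*t + 7*exp(t) + 10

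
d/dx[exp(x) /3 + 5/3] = exp(x)/3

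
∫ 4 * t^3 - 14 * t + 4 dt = t^4 - 7*t^2 + 4*t + C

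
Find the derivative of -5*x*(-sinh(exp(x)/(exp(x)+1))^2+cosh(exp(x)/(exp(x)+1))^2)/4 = -5/4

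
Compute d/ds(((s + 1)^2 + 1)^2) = 4*s^3 + 12*s^2 + 16*s + 8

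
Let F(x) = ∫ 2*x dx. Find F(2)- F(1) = 3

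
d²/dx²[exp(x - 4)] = exp(x - 4)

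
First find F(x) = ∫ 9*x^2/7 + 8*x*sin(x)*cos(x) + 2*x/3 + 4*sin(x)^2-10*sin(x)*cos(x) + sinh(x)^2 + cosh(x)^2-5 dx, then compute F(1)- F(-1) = -36/7 - 4*cos(2) + sinh(2)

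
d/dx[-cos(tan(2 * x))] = 2*sin(tan(2*x))/cos(2*x)^2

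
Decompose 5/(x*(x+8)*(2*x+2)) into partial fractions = 5/(112*(x + 8)) - 5/(14*(x + 1)) + 5/(16*x)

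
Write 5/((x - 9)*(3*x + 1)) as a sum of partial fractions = -15/(28*(3*x + 1)) + 5/(28*(x - 9))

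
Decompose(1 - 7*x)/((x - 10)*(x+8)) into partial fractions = -19/(6*(x + 8)) - 23/(6*(x - 10))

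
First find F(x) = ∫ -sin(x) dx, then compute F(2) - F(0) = -1 + cos(2)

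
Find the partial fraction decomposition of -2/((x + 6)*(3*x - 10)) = -3/(14*(3*x - 10)) + 1/(14*(x + 6))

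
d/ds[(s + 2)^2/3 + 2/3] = 2*s/3 + 4/3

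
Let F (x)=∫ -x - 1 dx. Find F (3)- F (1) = -6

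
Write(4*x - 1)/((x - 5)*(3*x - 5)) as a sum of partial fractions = -17/(10*(3*x - 5)) + 19/(10*(x - 5))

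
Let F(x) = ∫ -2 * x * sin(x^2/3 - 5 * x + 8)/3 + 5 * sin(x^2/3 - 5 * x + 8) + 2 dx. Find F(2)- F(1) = cos(2/3) - cos(10/3) + 2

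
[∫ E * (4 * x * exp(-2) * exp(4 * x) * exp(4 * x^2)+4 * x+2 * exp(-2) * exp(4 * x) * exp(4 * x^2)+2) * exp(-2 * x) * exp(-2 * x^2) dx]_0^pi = -exp(-1) - exp(-2*pi^2 - 2*pi + 1) + E + exp(-1 + 2*pi + 2*pi^2)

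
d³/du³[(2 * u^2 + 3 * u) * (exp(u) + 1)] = 2*u^2*exp(u) + 15*u*exp(u) + 21*exp(u)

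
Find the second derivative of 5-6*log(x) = 6/x^2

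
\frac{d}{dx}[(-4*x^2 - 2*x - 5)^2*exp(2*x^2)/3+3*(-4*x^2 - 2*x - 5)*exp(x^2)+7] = 64*x^5*exp(2*x^2)/3 + 64*x^4*exp(2*x^2)/3 + 80*x^3*exp(2*x^2) - 24*x^3*exp(x^2) + 128*x^2*exp(2*x^2)/3 - 12*x^2*exp(x^2) + 188*x*exp(2*x^2)/3 - 54*x*exp(x^2) + 20*exp(2*x^2)/3 - 6*exp(x^2)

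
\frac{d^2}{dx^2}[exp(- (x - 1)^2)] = (4*x^2 - 8*x + 2)*exp(-x^2 + 2*x - 1)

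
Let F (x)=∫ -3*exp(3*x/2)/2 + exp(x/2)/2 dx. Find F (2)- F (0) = E - exp(3)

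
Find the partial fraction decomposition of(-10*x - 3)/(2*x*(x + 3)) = -9/(2*(x + 3)) - 1/(2*x)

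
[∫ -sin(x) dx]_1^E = cos(E) - cos(1)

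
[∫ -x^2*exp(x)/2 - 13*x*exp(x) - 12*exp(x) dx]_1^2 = -26*exp(2) + 25*E/2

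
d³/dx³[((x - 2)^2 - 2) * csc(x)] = (x^2*cos(x)/sin(x) - 6*x^2*cos(x)/sin(x)^3 - 6*x - 4*x*cos(x)/sin(x) + 12*x/sin(x)^2 + 24*x*cos(x)/sin(x)^3 + 12 - 4*cos(x)/sin(x) - 24/sin(x)^2 - 12*cos(x)/sin(x)^3)/sin(x)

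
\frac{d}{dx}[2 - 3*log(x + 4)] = -3/(x + 4)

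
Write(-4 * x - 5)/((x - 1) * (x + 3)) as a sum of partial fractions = -7/(4*(x + 3)) - 9/(4*(x - 1))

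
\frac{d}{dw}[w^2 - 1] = 2*w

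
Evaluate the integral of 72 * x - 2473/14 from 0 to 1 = -1969/14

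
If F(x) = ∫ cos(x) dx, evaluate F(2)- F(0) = sin(2)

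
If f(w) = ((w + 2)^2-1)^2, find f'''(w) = 24*w + 48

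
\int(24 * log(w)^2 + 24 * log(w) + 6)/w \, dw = (2*log(w) + 1)^3 + C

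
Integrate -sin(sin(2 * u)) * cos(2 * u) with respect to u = cos(sin(2*u))/2 + C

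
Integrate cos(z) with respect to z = sin(z) + C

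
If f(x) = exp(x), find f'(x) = exp(x)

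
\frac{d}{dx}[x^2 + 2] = 2*x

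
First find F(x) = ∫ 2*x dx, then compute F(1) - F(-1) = 0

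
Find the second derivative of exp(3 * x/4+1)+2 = 9*exp(3*x/4 + 1)/16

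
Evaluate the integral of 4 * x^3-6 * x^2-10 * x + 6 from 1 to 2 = -8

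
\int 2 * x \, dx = x^2 + C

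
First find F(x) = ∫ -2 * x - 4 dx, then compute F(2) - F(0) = -12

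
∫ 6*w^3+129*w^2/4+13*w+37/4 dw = 3*w^4/2 + 43*w^3/4 + 13*w^2/2 + 37*w/4 + C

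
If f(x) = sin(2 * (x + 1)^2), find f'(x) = 4*(x + 1)*cos(2*(x^2 + 2*x + 1))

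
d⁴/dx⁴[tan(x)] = 24*tan(x)^5 + 40*tan(x)^3 + 16*tan(x)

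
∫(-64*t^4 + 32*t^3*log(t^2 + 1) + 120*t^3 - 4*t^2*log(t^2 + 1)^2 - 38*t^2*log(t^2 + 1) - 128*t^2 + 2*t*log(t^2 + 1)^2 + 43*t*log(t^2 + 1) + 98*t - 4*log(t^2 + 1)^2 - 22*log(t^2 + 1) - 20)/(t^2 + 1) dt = 8*t + (-4*t + log(t^2 + 1) + 2)^3/3 + 3*(-4*t + log(t^2 + 1) + 2)^2/4 - 2*log(t^2 + 1) + C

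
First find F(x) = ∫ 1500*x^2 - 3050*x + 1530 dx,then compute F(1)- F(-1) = 4060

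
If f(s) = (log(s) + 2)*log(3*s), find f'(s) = (2*log(s) + log(3) + 2)/s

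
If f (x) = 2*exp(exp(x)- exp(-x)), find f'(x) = (2*exp(exp(x) - exp(-x)) + 2*exp(2*x + exp(x) - exp(-x)))*exp(-x)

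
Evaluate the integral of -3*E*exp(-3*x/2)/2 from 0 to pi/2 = -E + exp(1 - 3*pi/4)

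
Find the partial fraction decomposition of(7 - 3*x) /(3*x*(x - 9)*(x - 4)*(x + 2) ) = -13/(396*(x + 2)) + 1/(72*(x - 4)) - 4/(297*(x - 9)) + 7/(216*x)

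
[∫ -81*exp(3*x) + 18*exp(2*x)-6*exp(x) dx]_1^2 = -27*exp(6) - 15*exp(2) + 6*E + 9*exp(4) + 27*exp(3)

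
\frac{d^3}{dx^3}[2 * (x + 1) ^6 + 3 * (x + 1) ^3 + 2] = 240*x^3 + 720*x^2 + 720*x + 258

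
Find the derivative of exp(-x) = -exp(-x)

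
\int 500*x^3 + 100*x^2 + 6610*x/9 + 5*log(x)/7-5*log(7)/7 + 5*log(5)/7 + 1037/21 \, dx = 15*x^2 + 5*x*log(5*x/7)/7 + 2*x + 5*(15*x^2 + 2*x + 21)^2/9 + C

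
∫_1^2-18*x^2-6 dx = -48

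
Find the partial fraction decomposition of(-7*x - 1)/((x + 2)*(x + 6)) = -41/(4*(x + 6)) + 13/(4*(x + 2))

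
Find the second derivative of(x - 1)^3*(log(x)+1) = (6*x^3*log(x) + 11*x^3 - 6*x^2*log(x) - 15*x^2 + 3*x + 1)/x^2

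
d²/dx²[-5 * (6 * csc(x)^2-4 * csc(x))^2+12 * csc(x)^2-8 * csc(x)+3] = 8*(1 + 34/sin(x) - 272/sin(x)^2 + 309/sin(x)^3 + 360/sin(x)^4 - 450/sin(x)^5)/sin(x)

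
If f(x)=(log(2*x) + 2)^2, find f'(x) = (2*log(x) + 2*log(2) + 4)/x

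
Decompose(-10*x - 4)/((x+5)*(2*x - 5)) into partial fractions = -58/(15*(2*x - 5)) - 46/(15*(x + 5))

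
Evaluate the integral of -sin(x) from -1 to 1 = 0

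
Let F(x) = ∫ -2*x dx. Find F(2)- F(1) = -3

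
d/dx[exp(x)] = exp(x)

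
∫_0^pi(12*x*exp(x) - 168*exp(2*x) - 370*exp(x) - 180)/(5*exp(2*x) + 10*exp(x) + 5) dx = -319/5 + (-22 + 12*pi)*(-3 + exp(pi)/(5*(1 + exp(pi))))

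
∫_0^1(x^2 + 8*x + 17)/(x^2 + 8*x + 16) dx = 21/20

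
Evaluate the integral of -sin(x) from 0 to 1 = -1 + cos(1)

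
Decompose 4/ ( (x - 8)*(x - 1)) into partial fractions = -4/(7*(x - 1)) + 4/(7*(x - 8))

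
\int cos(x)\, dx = sin(x) + C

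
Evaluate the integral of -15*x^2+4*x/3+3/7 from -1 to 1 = -64/7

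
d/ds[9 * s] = 9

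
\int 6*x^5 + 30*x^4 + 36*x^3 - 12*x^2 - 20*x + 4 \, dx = x^6 + 6*x^5 + 9*x^4 - 4*x^3 - 10*x^2 + 4*x + C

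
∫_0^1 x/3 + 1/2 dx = 2/3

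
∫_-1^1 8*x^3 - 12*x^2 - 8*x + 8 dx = 8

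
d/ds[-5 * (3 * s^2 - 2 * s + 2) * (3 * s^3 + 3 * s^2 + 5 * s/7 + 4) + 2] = -225*s^4 - 60*s^3 - 225*s^2/7 - 1160*s/7 + 230/7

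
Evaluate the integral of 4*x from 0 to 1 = 2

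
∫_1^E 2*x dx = -1 + exp(2)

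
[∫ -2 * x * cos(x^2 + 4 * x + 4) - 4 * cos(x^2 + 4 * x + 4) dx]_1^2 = -sin(16) + sin(9)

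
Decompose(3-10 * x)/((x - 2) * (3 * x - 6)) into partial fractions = -10/(3*(x - 2)) - 17/(3*(x - 2)^2)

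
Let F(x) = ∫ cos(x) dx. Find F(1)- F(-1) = 2*sin(1)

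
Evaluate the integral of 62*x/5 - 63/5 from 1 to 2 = 6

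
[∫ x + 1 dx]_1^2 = 5/2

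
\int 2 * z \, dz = z^2 + C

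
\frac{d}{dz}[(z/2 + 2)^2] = z/2 + 2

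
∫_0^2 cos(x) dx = sin(2)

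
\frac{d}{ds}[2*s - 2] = 2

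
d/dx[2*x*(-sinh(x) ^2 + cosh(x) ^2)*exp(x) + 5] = 2*(x + 1)*exp(x)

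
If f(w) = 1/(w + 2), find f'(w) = -1/(w^2 + 4*w + 4)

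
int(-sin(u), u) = cos(u) + C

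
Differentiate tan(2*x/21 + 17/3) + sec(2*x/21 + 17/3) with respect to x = 2*tan(2*x/21 + 17/3)^2/21 + 2*tan(2*x/21 + 17/3)*sec(2*x/21 + 17/3)/21 + 2/21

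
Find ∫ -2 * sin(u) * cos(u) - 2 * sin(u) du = (cos(u) + 2)*cos(u) + C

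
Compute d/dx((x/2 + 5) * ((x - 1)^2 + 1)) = 3*x^2/2 + 8*x - 9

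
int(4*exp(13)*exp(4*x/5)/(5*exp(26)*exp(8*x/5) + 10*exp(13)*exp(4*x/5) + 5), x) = exp(4*x/5 + 13)/(exp(4*x/5 + 13) + 1) + C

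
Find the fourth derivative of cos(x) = cos(x)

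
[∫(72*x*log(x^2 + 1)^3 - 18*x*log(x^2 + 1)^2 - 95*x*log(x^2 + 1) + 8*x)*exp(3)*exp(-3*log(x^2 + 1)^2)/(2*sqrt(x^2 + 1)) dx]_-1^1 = 0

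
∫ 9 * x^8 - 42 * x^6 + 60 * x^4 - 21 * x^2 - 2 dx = x^9 - 6*x^7 + 12*x^5 - 7*x^3 - 2*x + C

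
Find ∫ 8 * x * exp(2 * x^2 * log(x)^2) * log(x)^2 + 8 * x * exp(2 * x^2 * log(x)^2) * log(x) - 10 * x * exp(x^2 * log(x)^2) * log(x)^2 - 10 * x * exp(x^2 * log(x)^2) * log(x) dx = (2*exp(x^2*log(x)^2) - 5)*exp(x^2*log(x)^2) + C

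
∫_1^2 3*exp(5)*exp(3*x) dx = -exp(8) + exp(11)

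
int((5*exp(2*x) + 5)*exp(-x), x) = 10*sinh(x) + C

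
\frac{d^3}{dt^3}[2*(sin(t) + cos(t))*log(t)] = 2*sqrt(2)*(-t^3*log(t)*cos(t + pi/4) - 3*t^2*sin(t + pi/4) - 3*t*cos(t + pi/4) + 2*sin(t + pi/4))/t^3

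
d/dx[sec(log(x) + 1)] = tan(log(x) + 1)*sec(log(x) + 1)/x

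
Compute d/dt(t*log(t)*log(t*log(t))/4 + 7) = log(t)*log(t*log(t))/4 + log(t)/4 + log(t*log(t))/4 + 1/4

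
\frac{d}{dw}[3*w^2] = 6*w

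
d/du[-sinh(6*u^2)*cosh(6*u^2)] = -12*u*sinh(6*u^2)^2 - 12*u*cosh(6*u^2)^2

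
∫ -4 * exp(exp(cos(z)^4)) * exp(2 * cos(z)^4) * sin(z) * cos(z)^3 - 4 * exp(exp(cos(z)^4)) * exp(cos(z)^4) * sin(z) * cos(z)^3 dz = exp(exp(cos(z)^4) + cos(z)^4) + C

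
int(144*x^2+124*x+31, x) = 48*x^3 + 62*x^2 + 31*x + C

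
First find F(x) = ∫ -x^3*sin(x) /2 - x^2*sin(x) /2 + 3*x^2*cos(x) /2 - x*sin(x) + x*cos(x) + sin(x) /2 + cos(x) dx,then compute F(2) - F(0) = 15*cos(2)/2 + 1/2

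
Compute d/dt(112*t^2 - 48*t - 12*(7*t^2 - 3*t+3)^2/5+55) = -2352*t^3/5 + 1512*t^2/5 - 104*t/5 - 24/5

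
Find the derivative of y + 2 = 1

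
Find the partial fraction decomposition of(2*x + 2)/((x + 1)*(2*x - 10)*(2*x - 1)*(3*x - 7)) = -9/(88*(3*x - 7)) + 4/(99*(2*x - 1)) + 1/(72*(x - 5))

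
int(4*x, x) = 2*x^2 + C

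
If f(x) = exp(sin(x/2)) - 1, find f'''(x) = -(2*sin(x/2)^2*cos(x/2) + 3*sin(x))*exp(sin(x/2))/16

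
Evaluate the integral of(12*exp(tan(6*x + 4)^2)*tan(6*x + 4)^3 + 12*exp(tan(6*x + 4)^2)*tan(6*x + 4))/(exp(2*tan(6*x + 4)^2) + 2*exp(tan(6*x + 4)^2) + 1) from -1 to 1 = -exp(tan(2)^2)/(1 + exp(tan(2)^2)) + exp(tan(10)^2)/(1 + exp(tan(10)^2))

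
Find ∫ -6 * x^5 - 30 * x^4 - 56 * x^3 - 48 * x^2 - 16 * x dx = -x^6 - 6*x^5 - 14*x^4 - 16*x^3 - 8*x^2 + C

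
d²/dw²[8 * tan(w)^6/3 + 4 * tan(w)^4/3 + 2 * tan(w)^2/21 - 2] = 112*tan(w)^8 + 656*tan(w)^6/3 + 2588*tan(w)^4/21 + 352*tan(w)^2/21 + 4/21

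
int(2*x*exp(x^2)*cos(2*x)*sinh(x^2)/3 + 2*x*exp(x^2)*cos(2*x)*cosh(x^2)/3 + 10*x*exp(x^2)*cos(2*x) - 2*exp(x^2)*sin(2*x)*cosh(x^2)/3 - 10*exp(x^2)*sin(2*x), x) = (cosh(x^2) + 15)*exp(x^2)*cos(2*x)/3 + C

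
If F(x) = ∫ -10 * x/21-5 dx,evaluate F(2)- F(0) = -230/21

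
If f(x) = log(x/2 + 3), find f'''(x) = 2/(x^3 + 18*x^2 + 108*x + 216)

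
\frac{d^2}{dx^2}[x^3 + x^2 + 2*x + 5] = 6*x + 2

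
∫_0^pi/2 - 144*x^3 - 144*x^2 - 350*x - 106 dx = -4*(pi + 7 + 3*pi^2/4)^2 + 3*pi + 9*pi^2/4 + 196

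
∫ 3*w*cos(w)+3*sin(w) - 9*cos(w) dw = (3*w - 9)*sin(w) + C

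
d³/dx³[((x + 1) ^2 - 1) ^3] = 120*x^3 + 360*x^2 + 288*x + 48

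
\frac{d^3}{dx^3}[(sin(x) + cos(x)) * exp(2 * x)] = (-9*sin(x) + 13*cos(x))*exp(2*x)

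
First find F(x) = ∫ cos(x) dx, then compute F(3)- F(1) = -sin(1) + sin(3)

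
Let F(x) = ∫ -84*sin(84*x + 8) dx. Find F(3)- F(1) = cos(260) - cos(92)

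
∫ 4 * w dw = 2*w^2 + C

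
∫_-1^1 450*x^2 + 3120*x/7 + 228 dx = 756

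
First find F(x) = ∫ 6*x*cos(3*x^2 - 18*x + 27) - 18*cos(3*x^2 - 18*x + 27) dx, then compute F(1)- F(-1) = sin(12) - sin(48)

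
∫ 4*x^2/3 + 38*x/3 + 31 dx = 4*x^3/9 + 19*x^2/3 + 31*x + C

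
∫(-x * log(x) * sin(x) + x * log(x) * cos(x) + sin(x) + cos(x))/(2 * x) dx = sqrt(2)*log(x)*sin(x + pi/4)/2 + C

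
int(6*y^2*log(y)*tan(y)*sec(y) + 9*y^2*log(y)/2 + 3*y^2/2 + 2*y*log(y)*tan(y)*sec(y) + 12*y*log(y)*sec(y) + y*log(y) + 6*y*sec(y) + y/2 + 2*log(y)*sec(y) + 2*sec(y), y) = y*(y + 4*sec(y))*(3*y + 1)*log(y)/2 + C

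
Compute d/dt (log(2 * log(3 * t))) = 1/(t*log(t) + t*log(3))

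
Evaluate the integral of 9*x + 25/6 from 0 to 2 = 79/3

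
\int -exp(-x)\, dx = exp(-x) + C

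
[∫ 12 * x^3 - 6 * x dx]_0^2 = 36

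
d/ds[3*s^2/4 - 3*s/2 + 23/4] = 3*s/2 - 3/2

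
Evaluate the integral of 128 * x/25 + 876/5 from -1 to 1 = 1752/5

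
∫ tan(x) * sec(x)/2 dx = sec(x)/2 + C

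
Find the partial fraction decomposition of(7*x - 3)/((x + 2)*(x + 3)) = 24/(x + 3) - 17/(x + 2)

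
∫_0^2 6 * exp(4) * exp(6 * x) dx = -exp(4) + exp(16)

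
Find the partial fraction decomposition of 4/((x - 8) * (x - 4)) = -1/(x - 4) + 1/(x - 8)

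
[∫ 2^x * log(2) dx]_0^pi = -1 + 2^pi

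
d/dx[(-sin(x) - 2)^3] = -3*(sin(x) + 2)^2*cos(x)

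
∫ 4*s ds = 2*s^2 + C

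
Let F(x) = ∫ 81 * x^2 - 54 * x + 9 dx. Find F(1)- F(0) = 9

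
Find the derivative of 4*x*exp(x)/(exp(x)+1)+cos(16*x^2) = (-32*x*exp(2*x)*sin(16*x^2) - 64*x*exp(x)*sin(16*x^2) + 4*x*exp(x) - 32*x*sin(16*x^2) + 4*exp(2*x) + 4*exp(x))/(exp(2*x) + 2*exp(x) + 1)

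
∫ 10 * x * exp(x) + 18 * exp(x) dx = (10*x + 8)*exp(x) + C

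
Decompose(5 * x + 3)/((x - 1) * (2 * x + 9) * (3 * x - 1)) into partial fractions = -21/(29*(3*x - 1)) - 78/(319*(2*x + 9)) + 4/(11*(x - 1))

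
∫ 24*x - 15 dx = 12*x^2 - 15*x + C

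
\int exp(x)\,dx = exp(x) + C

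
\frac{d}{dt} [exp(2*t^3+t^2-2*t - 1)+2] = 6*t^2*exp(2*t^3 + t^2 - 2*t - 1) + 2*t*exp(2*t^3 + t^2 - 2*t - 1) - 2*exp(2*t^3 + t^2 - 2*t - 1)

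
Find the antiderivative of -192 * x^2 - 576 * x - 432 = -64*x^3 - 288*x^2 - 432*x + C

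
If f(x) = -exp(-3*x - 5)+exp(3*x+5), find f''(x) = (9*exp(6*x + 10) - 9)*exp(-3*x - 5)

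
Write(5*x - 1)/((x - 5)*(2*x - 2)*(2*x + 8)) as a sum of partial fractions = -7/(60*(x + 4)) - 1/(20*(x - 1)) + 1/(6*(x - 5))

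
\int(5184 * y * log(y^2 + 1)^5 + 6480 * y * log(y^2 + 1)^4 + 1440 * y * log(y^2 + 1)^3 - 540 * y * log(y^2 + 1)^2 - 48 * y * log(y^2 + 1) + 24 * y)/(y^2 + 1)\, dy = 6*(72*log(y^2 + 1)^5 + 108*log(y^2 + 1)^4 + 30*log(y^2 + 1)^3 - 15*log(y^2 + 1)^2 - 2*log(y^2 + 1) + 2)*log(y^2 + 1) + C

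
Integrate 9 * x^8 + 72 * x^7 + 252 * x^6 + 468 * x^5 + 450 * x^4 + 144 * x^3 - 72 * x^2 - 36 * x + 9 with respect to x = x^9 + 9*x^8 + 36*x^7 + 78*x^6 + 90*x^5 + 36*x^4 - 24*x^3 - 18*x^2 + 9*x + C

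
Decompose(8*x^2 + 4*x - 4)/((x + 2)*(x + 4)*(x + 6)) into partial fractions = 65/(2*(x + 6)) - 27/(x + 4) + 5/(2*(x + 2))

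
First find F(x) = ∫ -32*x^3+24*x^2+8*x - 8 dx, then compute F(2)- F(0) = -64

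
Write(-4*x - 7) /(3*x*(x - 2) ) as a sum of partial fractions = -5/(2*(x - 2)) + 7/(6*x)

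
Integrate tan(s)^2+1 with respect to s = tan(s) + C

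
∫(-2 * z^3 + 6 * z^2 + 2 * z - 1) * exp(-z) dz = (2*z^3 - 2*z - 1)*exp(-z) + C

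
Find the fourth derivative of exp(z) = exp(z)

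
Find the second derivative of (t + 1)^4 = 12*t^2 + 24*t + 12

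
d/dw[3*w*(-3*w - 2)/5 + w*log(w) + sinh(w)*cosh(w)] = -18*w/5 + log(w) + cosh(2*w) - 1/5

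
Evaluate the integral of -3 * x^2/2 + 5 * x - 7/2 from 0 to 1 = -3/2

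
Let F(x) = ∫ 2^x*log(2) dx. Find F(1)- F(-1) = 3/2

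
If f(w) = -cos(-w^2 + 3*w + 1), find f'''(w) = 8*w^3*sin(-w^2 + 3*w + 1) - 36*w^2*sin(-w^2 + 3*w + 1) + 54*w*sin(-w^2 + 3*w + 1) + 12*w*cos(-w^2 + 3*w + 1) - 27*sin(-w^2 + 3*w + 1) - 18*cos(-w^2 + 3*w + 1)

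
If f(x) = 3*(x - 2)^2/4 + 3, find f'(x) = 3*x/2 - 3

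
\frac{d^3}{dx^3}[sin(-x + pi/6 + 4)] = sin(x - 4 + pi/3)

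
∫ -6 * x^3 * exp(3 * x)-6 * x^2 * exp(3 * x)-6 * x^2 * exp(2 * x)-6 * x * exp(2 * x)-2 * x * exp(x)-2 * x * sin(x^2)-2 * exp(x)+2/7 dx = -2*x^3*exp(3*x) - 3*x^2*exp(2*x) - 2*x*exp(x) + 2*x/7 + cos(x^2) + C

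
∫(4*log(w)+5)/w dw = (2*log(w) + 5)*log(w) + C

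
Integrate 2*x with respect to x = x^2 + C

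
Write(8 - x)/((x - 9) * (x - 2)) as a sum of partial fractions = -6/(7*(x - 2)) - 1/(7*(x - 9))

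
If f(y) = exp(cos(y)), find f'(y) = -exp(cos(y))*sin(y)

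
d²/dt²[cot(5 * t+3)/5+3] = 10*cos(5*t + 3)/sin(5*t + 3)^3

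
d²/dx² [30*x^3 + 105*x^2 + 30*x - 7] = 180*x + 210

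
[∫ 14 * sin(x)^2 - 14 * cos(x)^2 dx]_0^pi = 0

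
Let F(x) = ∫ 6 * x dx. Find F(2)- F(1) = 9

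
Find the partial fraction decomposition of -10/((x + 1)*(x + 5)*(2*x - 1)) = -40/(33*(2*x - 1)) - 5/(22*(x + 5)) + 5/(6*(x + 1))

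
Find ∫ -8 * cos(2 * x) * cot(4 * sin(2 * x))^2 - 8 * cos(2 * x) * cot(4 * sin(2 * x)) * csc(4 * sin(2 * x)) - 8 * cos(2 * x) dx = cot(4*sin(2*x)) + csc(4*sin(2*x)) + C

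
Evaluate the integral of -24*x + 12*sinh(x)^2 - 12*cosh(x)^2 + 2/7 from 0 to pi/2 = -pi*(41/7 + 3*pi)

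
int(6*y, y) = 3*y^2 + C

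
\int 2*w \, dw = w^2 + C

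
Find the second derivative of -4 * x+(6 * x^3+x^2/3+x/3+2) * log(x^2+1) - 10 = (108*x^5*log(x^2 + 1) + 180*x^5 + 2*x^4*log(x^2 + 1) + 6*x^4 + 216*x^3*log(x^2 + 1) + 254*x^3 + 4*x^2*log(x^2 + 1) - 2*x^2 + 108*x*log(x^2 + 1) + 6*x + 2*log(x^2 + 1) + 12)/(3*x^4 + 6*x^2 + 3)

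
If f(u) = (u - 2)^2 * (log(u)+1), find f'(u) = (2*u^2*log(u) + 3*u^2 - 4*u*log(u) - 8*u + 4)/u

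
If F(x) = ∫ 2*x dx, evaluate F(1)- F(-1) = 0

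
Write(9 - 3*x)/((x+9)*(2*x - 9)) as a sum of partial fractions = -1/(3*(2*x - 9)) - 4/(3*(x + 9))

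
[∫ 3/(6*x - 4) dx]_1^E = log(-2 + 3*E)/2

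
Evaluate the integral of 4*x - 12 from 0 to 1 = -10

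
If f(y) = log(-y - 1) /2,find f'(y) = 1/(2*y + 2)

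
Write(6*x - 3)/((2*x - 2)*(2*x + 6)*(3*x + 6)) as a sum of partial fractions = -7/(16*(x + 3)) + 5/(12*(x + 2)) + 1/(48*(x - 1))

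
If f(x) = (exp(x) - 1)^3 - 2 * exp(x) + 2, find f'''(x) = 27*exp(3*x) - 24*exp(2*x) + exp(x)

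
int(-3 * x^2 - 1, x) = -x^3 - x + C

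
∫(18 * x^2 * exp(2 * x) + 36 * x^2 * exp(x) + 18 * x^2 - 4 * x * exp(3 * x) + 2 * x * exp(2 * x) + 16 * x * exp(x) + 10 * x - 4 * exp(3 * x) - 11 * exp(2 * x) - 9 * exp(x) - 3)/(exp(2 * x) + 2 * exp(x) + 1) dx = ((exp(x) + 1)*(6*x^3 + 5*x^2 - 4*x*exp(x) - 3*x + 7) + exp(x))/(exp(x) + 1) + C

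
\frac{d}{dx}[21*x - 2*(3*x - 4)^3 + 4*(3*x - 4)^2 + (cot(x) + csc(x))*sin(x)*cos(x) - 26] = -162*x^2 + 504*x - sin(x) - sin(2*x) - 363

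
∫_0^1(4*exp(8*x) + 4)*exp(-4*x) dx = -exp(-4) + exp(4)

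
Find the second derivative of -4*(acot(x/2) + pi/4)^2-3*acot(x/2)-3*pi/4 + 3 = (-32*x*acot(x/2) - 8*pi*x - 12*x - 32)/(x^4 + 8*x^2 + 16)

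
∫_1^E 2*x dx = -1 + exp(2)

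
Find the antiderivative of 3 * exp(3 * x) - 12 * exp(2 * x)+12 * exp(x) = (exp(x) - 2)^3 + C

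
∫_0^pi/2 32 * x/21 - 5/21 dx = -5*pi/42 + 4*pi^2/21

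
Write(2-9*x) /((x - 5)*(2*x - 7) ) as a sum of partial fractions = 59/(3*(2*x - 7)) - 43/(3*(x - 5))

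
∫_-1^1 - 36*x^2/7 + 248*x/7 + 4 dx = 32/7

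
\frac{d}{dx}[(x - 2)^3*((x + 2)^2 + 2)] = 5*x^4 - 8*x^3 - 18*x^2 + 8*x + 40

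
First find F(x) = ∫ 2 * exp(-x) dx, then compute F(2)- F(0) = 2 - 2*exp(-2)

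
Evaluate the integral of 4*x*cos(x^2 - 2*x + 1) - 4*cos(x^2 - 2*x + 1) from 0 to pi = 2*sin(1 + pi^2) - 2*sin(1)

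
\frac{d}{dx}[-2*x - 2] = -2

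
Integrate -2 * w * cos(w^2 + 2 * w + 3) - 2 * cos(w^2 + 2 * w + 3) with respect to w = -sin((w + 1)^2 + 2) + C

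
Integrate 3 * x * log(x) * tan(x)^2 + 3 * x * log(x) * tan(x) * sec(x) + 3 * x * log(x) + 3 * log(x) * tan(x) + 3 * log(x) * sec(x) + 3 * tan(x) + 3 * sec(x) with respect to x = 3*x*(tan(x) + sec(x))*log(x) + C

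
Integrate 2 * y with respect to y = y^2 + C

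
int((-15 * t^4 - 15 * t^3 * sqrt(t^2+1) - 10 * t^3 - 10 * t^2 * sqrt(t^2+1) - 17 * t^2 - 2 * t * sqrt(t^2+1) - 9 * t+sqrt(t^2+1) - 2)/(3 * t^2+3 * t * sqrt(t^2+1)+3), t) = -5*t^3/3 - 5*t^2/3 - 2*t/3 + log(t + sqrt(t^2 + 1))/3 + C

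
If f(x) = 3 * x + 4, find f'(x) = 3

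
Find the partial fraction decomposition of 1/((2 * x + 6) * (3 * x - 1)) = 3/(20*(3*x - 1)) - 1/(20*(x + 3))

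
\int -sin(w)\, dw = cos(w) + C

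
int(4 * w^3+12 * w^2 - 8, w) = w^4 + 4*w^3 - 8*w + C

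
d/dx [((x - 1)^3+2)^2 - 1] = 6*x^5 - 30*x^4 + 60*x^3 - 48*x^2 + 6*x + 6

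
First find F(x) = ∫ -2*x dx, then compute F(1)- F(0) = -1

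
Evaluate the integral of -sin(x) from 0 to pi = -2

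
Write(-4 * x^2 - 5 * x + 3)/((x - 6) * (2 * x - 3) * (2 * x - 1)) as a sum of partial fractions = -1/(22*(2*x - 1)) + 3/(2*(2*x - 3)) - 19/(11*(x - 6))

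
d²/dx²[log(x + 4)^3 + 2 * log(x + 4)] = (-3*log(x + 4)^2 + 6*log(x + 4) - 2)/(x^2 + 8*x + 16)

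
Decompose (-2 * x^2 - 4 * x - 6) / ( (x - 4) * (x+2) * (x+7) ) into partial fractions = -76/(55*(x + 7)) + 1/(5*(x + 2)) - 9/(11*(x - 4))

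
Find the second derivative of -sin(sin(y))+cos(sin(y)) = sqrt(2)*(sin(y)*sin(sin(y) + pi/4) - cos(y)^2*cos(sin(y) + pi/4))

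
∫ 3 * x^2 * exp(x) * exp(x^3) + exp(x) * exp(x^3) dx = exp(x*(x^2 + 1)) + C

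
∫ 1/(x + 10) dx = log(x/2 + 5) + C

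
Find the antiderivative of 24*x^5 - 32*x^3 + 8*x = 4*x^6 - 8*x^4 + 4*x^2 + C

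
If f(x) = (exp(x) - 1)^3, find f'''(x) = 27*exp(3*x) - 24*exp(2*x) + 3*exp(x)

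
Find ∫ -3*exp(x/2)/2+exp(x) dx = -3*exp(x/2) + exp(x) + C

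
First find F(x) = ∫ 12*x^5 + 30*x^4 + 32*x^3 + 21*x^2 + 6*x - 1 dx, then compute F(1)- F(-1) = 24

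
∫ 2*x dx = x^2 + C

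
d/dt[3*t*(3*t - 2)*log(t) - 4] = 18*t*log(t) + 9*t - 6*log(t) - 6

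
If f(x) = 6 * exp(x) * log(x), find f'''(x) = (6*x^3*exp(x)*log(x) + 18*x^2*exp(x) - 18*x*exp(x) + 12*exp(x))/x^3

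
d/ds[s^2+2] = 2*s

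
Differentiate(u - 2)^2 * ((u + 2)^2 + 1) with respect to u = 4*u^3 - 14*u - 4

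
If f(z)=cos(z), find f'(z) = -sin(z)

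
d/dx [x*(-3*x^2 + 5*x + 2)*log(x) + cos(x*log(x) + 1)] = -9*x^2*log(x) - 3*x^2 + 10*x*log(x) + 5*x - log(x)*sin(x*log(x) + 1) + 2*log(x) - sin(x*log(x) + 1) + 2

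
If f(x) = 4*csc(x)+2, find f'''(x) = 4*(1 - 6/sin(x)^2)*cos(x)/sin(x)^2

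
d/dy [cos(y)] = -sin(y)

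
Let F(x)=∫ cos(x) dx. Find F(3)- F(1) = -sin(1) + sin(3)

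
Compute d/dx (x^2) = 2*x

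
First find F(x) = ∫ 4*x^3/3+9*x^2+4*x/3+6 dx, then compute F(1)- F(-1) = 18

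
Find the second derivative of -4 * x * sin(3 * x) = 36*x*sin(3*x) - 24*cos(3*x)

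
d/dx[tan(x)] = cos(x)^(-2)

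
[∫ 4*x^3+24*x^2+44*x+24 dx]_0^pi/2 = -9 + (-1 + (pi/2 + 2)^2)^2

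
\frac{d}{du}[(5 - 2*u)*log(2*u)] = (-2*u*log(u) - 2*u - 2*u*log(2) + 5)/u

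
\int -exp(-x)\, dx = exp(-x) + C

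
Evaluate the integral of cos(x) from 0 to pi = 0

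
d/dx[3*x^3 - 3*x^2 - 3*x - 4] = 9*x^2 - 6*x - 3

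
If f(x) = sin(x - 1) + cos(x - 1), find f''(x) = -sin(x - 1) - cos(x - 1)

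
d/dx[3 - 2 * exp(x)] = -2*exp(x)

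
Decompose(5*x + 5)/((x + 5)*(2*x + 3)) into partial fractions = -5/(7*(2*x + 3)) + 20/(7*(x + 5))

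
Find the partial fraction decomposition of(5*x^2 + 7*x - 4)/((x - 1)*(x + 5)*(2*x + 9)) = -263/(11*(2*x + 9)) + 43/(3*(x + 5)) + 4/(33*(x - 1))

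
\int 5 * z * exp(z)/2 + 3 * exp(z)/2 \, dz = (5*z - 2)*exp(z)/2 + C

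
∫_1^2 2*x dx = 3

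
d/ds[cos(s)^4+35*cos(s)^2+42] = -36*sin(2*s) - sin(4*s)/2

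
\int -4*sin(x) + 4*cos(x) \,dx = 4*sqrt(2)*sin(x + pi/4) + C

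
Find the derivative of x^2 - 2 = 2*x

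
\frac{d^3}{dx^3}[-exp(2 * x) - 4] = -8*exp(2*x)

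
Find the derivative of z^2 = 2*z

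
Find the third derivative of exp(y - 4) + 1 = exp(y - 4)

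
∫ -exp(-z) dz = exp(-z) + C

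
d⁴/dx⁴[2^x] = 2^x*log(2)^4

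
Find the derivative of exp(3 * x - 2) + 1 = 3*exp(3*x - 2)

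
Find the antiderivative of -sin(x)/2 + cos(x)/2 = sqrt(2)*sin(x + pi/4)/2 + C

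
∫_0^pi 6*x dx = 3*pi^2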